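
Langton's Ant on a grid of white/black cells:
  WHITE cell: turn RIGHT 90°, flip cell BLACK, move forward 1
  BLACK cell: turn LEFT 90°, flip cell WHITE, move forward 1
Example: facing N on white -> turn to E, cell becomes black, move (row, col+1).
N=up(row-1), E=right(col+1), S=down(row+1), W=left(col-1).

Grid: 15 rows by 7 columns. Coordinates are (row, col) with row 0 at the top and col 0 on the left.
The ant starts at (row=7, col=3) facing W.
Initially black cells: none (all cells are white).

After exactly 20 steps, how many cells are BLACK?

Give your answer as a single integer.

Answer: 6

Derivation:
Step 1: on WHITE (7,3): turn R to N, flip to black, move to (6,3). |black|=1
Step 2: on WHITE (6,3): turn R to E, flip to black, move to (6,4). |black|=2
Step 3: on WHITE (6,4): turn R to S, flip to black, move to (7,4). |black|=3
Step 4: on WHITE (7,4): turn R to W, flip to black, move to (7,3). |black|=4
Step 5: on BLACK (7,3): turn L to S, flip to white, move to (8,3). |black|=3
Step 6: on WHITE (8,3): turn R to W, flip to black, move to (8,2). |black|=4
Step 7: on WHITE (8,2): turn R to N, flip to black, move to (7,2). |black|=5
Step 8: on WHITE (7,2): turn R to E, flip to black, move to (7,3). |black|=6
Step 9: on WHITE (7,3): turn R to S, flip to black, move to (8,3). |black|=7
Step 10: on BLACK (8,3): turn L to E, flip to white, move to (8,4). |black|=6
Step 11: on WHITE (8,4): turn R to S, flip to black, move to (9,4). |black|=7
Step 12: on WHITE (9,4): turn R to W, flip to black, move to (9,3). |black|=8
Step 13: on WHITE (9,3): turn R to N, flip to black, move to (8,3). |black|=9
Step 14: on WHITE (8,3): turn R to E, flip to black, move to (8,4). |black|=10
Step 15: on BLACK (8,4): turn L to N, flip to white, move to (7,4). |black|=9
Step 16: on BLACK (7,4): turn L to W, flip to white, move to (7,3). |black|=8
Step 17: on BLACK (7,3): turn L to S, flip to white, move to (8,3). |black|=7
Step 18: on BLACK (8,3): turn L to E, flip to white, move to (8,4). |black|=6
Step 19: on WHITE (8,4): turn R to S, flip to black, move to (9,4). |black|=7
Step 20: on BLACK (9,4): turn L to E, flip to white, move to (9,5). |black|=6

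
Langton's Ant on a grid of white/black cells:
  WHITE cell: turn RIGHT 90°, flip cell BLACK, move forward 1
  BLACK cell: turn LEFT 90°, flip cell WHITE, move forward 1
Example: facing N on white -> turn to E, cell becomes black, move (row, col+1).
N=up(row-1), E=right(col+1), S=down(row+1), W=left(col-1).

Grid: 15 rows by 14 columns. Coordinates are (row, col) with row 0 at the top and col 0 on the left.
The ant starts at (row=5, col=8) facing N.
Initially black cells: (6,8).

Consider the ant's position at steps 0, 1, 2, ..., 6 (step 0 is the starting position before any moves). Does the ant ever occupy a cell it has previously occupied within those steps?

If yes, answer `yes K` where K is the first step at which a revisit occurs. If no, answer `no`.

Step 1: on WHITE (5,8): turn R to E, flip to black, move to (5,9). |black|=2 — new cell
Step 2: on WHITE (5,9): turn R to S, flip to black, move to (6,9). |black|=3 — new cell
Step 3: on WHITE (6,9): turn R to W, flip to black, move to (6,8). |black|=4 — new cell
Step 4: on BLACK (6,8): turn L to S, flip to white, move to (7,8). |black|=3 — new cell
Step 5: on WHITE (7,8): turn R to W, flip to black, move to (7,7). |black|=4 — new cell
Step 6: on WHITE (7,7): turn R to N, flip to black, move to (6,7). |black|=5 — new cell
No revisit within 6 steps.

Answer: no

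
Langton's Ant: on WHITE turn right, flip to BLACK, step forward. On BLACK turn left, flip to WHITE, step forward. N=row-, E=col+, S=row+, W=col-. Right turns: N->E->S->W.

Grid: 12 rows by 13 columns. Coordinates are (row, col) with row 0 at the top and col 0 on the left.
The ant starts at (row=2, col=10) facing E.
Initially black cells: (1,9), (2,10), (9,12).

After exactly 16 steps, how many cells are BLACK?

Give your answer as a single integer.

Answer: 7

Derivation:
Step 1: on BLACK (2,10): turn L to N, flip to white, move to (1,10). |black|=2
Step 2: on WHITE (1,10): turn R to E, flip to black, move to (1,11). |black|=3
Step 3: on WHITE (1,11): turn R to S, flip to black, move to (2,11). |black|=4
Step 4: on WHITE (2,11): turn R to W, flip to black, move to (2,10). |black|=5
Step 5: on WHITE (2,10): turn R to N, flip to black, move to (1,10). |black|=6
Step 6: on BLACK (1,10): turn L to W, flip to white, move to (1,9). |black|=5
Step 7: on BLACK (1,9): turn L to S, flip to white, move to (2,9). |black|=4
Step 8: on WHITE (2,9): turn R to W, flip to black, move to (2,8). |black|=5
Step 9: on WHITE (2,8): turn R to N, flip to black, move to (1,8). |black|=6
Step 10: on WHITE (1,8): turn R to E, flip to black, move to (1,9). |black|=7
Step 11: on WHITE (1,9): turn R to S, flip to black, move to (2,9). |black|=8
Step 12: on BLACK (2,9): turn L to E, flip to white, move to (2,10). |black|=7
Step 13: on BLACK (2,10): turn L to N, flip to white, move to (1,10). |black|=6
Step 14: on WHITE (1,10): turn R to E, flip to black, move to (1,11). |black|=7
Step 15: on BLACK (1,11): turn L to N, flip to white, move to (0,11). |black|=6
Step 16: on WHITE (0,11): turn R to E, flip to black, move to (0,12). |black|=7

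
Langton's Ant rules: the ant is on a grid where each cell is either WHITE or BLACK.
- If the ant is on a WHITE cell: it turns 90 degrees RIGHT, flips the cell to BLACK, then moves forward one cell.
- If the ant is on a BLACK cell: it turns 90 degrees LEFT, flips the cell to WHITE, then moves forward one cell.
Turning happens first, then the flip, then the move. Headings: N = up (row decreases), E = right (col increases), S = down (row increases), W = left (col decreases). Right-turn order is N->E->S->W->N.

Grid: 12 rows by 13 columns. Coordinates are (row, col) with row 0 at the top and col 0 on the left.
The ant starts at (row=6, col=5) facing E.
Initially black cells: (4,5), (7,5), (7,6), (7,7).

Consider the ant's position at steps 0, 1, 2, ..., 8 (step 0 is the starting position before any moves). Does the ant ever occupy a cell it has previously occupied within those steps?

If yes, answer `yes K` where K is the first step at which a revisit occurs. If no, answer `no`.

Answer: no

Derivation:
Step 1: on WHITE (6,5): turn R to S, flip to black, move to (7,5). |black|=5 — new cell
Step 2: on BLACK (7,5): turn L to E, flip to white, move to (7,6). |black|=4 — new cell
Step 3: on BLACK (7,6): turn L to N, flip to white, move to (6,6). |black|=3 — new cell
Step 4: on WHITE (6,6): turn R to E, flip to black, move to (6,7). |black|=4 — new cell
Step 5: on WHITE (6,7): turn R to S, flip to black, move to (7,7). |black|=5 — new cell
Step 6: on BLACK (7,7): turn L to E, flip to white, move to (7,8). |black|=4 — new cell
Step 7: on WHITE (7,8): turn R to S, flip to black, move to (8,8). |black|=5 — new cell
Step 8: on WHITE (8,8): turn R to W, flip to black, move to (8,7). |black|=6 — new cell
No revisit within 8 steps.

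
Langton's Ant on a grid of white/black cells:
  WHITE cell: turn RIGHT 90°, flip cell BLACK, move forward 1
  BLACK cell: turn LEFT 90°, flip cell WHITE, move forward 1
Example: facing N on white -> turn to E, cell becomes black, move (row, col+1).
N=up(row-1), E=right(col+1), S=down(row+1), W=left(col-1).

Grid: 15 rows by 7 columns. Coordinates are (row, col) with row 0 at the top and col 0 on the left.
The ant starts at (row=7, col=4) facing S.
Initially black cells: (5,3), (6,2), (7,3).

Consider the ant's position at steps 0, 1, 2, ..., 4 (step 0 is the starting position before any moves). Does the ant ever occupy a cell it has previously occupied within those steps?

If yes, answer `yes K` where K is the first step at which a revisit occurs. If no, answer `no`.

Step 1: on WHITE (7,4): turn R to W, flip to black, move to (7,3). |black|=4 — new cell
Step 2: on BLACK (7,3): turn L to S, flip to white, move to (8,3). |black|=3 — new cell
Step 3: on WHITE (8,3): turn R to W, flip to black, move to (8,2). |black|=4 — new cell
Step 4: on WHITE (8,2): turn R to N, flip to black, move to (7,2). |black|=5 — new cell
No revisit within 4 steps.

Answer: no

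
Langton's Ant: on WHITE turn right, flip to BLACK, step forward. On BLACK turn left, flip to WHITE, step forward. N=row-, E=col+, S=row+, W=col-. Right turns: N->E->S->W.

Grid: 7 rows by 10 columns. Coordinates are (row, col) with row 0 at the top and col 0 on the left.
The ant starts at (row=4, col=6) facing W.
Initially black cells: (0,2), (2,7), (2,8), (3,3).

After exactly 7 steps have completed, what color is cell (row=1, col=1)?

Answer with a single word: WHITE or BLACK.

Step 1: on WHITE (4,6): turn R to N, flip to black, move to (3,6). |black|=5
Step 2: on WHITE (3,6): turn R to E, flip to black, move to (3,7). |black|=6
Step 3: on WHITE (3,7): turn R to S, flip to black, move to (4,7). |black|=7
Step 4: on WHITE (4,7): turn R to W, flip to black, move to (4,6). |black|=8
Step 5: on BLACK (4,6): turn L to S, flip to white, move to (5,6). |black|=7
Step 6: on WHITE (5,6): turn R to W, flip to black, move to (5,5). |black|=8
Step 7: on WHITE (5,5): turn R to N, flip to black, move to (4,5). |black|=9

Answer: WHITE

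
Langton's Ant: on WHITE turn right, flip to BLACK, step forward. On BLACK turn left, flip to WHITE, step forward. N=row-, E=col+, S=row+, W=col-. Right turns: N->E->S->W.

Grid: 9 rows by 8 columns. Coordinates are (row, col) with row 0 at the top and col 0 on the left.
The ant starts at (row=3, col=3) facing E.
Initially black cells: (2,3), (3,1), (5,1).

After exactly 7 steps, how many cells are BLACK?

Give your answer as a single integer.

Answer: 6

Derivation:
Step 1: on WHITE (3,3): turn R to S, flip to black, move to (4,3). |black|=4
Step 2: on WHITE (4,3): turn R to W, flip to black, move to (4,2). |black|=5
Step 3: on WHITE (4,2): turn R to N, flip to black, move to (3,2). |black|=6
Step 4: on WHITE (3,2): turn R to E, flip to black, move to (3,3). |black|=7
Step 5: on BLACK (3,3): turn L to N, flip to white, move to (2,3). |black|=6
Step 6: on BLACK (2,3): turn L to W, flip to white, move to (2,2). |black|=5
Step 7: on WHITE (2,2): turn R to N, flip to black, move to (1,2). |black|=6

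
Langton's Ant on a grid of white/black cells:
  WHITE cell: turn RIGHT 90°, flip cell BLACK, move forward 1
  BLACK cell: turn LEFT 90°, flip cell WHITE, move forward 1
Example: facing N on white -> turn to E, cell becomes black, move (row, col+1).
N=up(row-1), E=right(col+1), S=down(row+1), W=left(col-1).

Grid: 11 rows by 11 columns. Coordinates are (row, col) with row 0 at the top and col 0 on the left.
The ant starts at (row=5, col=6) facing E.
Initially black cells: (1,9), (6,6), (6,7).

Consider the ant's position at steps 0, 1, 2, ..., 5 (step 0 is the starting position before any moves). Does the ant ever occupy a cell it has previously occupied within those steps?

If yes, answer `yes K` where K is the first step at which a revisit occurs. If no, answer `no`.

Answer: no

Derivation:
Step 1: on WHITE (5,6): turn R to S, flip to black, move to (6,6). |black|=4 — new cell
Step 2: on BLACK (6,6): turn L to E, flip to white, move to (6,7). |black|=3 — new cell
Step 3: on BLACK (6,7): turn L to N, flip to white, move to (5,7). |black|=2 — new cell
Step 4: on WHITE (5,7): turn R to E, flip to black, move to (5,8). |black|=3 — new cell
Step 5: on WHITE (5,8): turn R to S, flip to black, move to (6,8). |black|=4 — new cell
No revisit within 5 steps.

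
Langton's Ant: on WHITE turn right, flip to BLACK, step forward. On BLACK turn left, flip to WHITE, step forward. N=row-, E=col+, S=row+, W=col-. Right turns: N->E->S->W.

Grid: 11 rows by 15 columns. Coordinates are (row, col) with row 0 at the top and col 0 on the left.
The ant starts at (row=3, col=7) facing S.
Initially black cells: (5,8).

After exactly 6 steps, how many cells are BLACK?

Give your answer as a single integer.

Answer: 5

Derivation:
Step 1: on WHITE (3,7): turn R to W, flip to black, move to (3,6). |black|=2
Step 2: on WHITE (3,6): turn R to N, flip to black, move to (2,6). |black|=3
Step 3: on WHITE (2,6): turn R to E, flip to black, move to (2,7). |black|=4
Step 4: on WHITE (2,7): turn R to S, flip to black, move to (3,7). |black|=5
Step 5: on BLACK (3,7): turn L to E, flip to white, move to (3,8). |black|=4
Step 6: on WHITE (3,8): turn R to S, flip to black, move to (4,8). |black|=5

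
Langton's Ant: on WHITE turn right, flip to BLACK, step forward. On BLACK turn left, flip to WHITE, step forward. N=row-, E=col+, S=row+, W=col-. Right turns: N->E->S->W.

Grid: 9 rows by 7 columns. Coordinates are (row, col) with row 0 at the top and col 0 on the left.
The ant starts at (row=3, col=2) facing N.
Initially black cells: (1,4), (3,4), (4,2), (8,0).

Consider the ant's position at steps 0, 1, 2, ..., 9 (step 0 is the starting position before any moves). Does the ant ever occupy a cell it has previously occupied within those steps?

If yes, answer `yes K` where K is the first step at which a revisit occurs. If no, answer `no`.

Answer: yes 7

Derivation:
Step 1: on WHITE (3,2): turn R to E, flip to black, move to (3,3). |black|=5 — new cell
Step 2: on WHITE (3,3): turn R to S, flip to black, move to (4,3). |black|=6 — new cell
Step 3: on WHITE (4,3): turn R to W, flip to black, move to (4,2). |black|=7 — new cell
Step 4: on BLACK (4,2): turn L to S, flip to white, move to (5,2). |black|=6 — new cell
Step 5: on WHITE (5,2): turn R to W, flip to black, move to (5,1). |black|=7 — new cell
Step 6: on WHITE (5,1): turn R to N, flip to black, move to (4,1). |black|=8 — new cell
Step 7: on WHITE (4,1): turn R to E, flip to black, move to (4,2). |black|=9 — REVISIT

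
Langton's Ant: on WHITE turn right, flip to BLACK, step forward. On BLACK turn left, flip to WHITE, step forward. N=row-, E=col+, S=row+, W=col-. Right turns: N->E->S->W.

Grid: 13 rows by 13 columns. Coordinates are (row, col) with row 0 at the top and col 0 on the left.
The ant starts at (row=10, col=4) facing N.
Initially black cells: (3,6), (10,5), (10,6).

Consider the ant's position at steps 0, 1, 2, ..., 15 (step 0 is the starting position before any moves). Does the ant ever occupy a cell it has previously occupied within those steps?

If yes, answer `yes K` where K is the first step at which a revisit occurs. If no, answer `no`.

Answer: yes 8

Derivation:
Step 1: on WHITE (10,4): turn R to E, flip to black, move to (10,5). |black|=4 — new cell
Step 2: on BLACK (10,5): turn L to N, flip to white, move to (9,5). |black|=3 — new cell
Step 3: on WHITE (9,5): turn R to E, flip to black, move to (9,6). |black|=4 — new cell
Step 4: on WHITE (9,6): turn R to S, flip to black, move to (10,6). |black|=5 — new cell
Step 5: on BLACK (10,6): turn L to E, flip to white, move to (10,7). |black|=4 — new cell
Step 6: on WHITE (10,7): turn R to S, flip to black, move to (11,7). |black|=5 — new cell
Step 7: on WHITE (11,7): turn R to W, flip to black, move to (11,6). |black|=6 — new cell
Step 8: on WHITE (11,6): turn R to N, flip to black, move to (10,6). |black|=7 — REVISIT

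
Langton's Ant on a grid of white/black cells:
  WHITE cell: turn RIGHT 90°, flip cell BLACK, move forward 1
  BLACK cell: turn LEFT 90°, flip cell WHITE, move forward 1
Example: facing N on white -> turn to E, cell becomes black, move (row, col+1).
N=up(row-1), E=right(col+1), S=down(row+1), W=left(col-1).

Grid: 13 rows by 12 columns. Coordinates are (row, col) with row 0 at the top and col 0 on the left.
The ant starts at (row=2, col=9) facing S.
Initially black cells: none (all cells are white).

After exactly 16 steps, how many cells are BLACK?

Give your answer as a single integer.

Step 1: on WHITE (2,9): turn R to W, flip to black, move to (2,8). |black|=1
Step 2: on WHITE (2,8): turn R to N, flip to black, move to (1,8). |black|=2
Step 3: on WHITE (1,8): turn R to E, flip to black, move to (1,9). |black|=3
Step 4: on WHITE (1,9): turn R to S, flip to black, move to (2,9). |black|=4
Step 5: on BLACK (2,9): turn L to E, flip to white, move to (2,10). |black|=3
Step 6: on WHITE (2,10): turn R to S, flip to black, move to (3,10). |black|=4
Step 7: on WHITE (3,10): turn R to W, flip to black, move to (3,9). |black|=5
Step 8: on WHITE (3,9): turn R to N, flip to black, move to (2,9). |black|=6
Step 9: on WHITE (2,9): turn R to E, flip to black, move to (2,10). |black|=7
Step 10: on BLACK (2,10): turn L to N, flip to white, move to (1,10). |black|=6
Step 11: on WHITE (1,10): turn R to E, flip to black, move to (1,11). |black|=7
Step 12: on WHITE (1,11): turn R to S, flip to black, move to (2,11). |black|=8
Step 13: on WHITE (2,11): turn R to W, flip to black, move to (2,10). |black|=9
Step 14: on WHITE (2,10): turn R to N, flip to black, move to (1,10). |black|=10
Step 15: on BLACK (1,10): turn L to W, flip to white, move to (1,9). |black|=9
Step 16: on BLACK (1,9): turn L to S, flip to white, move to (2,9). |black|=8

Answer: 8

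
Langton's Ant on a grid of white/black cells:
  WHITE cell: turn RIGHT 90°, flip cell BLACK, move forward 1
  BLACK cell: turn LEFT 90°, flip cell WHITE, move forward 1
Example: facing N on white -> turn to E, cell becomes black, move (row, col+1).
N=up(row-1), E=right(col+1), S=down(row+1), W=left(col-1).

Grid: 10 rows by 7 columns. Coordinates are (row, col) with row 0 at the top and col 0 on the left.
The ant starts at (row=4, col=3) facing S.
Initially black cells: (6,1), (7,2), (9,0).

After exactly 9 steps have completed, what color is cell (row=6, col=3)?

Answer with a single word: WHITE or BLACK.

Step 1: on WHITE (4,3): turn R to W, flip to black, move to (4,2). |black|=4
Step 2: on WHITE (4,2): turn R to N, flip to black, move to (3,2). |black|=5
Step 3: on WHITE (3,2): turn R to E, flip to black, move to (3,3). |black|=6
Step 4: on WHITE (3,3): turn R to S, flip to black, move to (4,3). |black|=7
Step 5: on BLACK (4,3): turn L to E, flip to white, move to (4,4). |black|=6
Step 6: on WHITE (4,4): turn R to S, flip to black, move to (5,4). |black|=7
Step 7: on WHITE (5,4): turn R to W, flip to black, move to (5,3). |black|=8
Step 8: on WHITE (5,3): turn R to N, flip to black, move to (4,3). |black|=9
Step 9: on WHITE (4,3): turn R to E, flip to black, move to (4,4). |black|=10

Answer: WHITE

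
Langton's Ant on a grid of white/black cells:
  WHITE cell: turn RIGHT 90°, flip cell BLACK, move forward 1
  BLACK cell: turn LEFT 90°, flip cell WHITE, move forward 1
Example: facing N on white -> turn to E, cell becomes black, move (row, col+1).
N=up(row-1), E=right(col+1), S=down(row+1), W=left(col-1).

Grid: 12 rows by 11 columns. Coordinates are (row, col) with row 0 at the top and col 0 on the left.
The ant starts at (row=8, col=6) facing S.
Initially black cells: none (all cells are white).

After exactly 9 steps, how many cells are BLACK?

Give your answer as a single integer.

Step 1: on WHITE (8,6): turn R to W, flip to black, move to (8,5). |black|=1
Step 2: on WHITE (8,5): turn R to N, flip to black, move to (7,5). |black|=2
Step 3: on WHITE (7,5): turn R to E, flip to black, move to (7,6). |black|=3
Step 4: on WHITE (7,6): turn R to S, flip to black, move to (8,6). |black|=4
Step 5: on BLACK (8,6): turn L to E, flip to white, move to (8,7). |black|=3
Step 6: on WHITE (8,7): turn R to S, flip to black, move to (9,7). |black|=4
Step 7: on WHITE (9,7): turn R to W, flip to black, move to (9,6). |black|=5
Step 8: on WHITE (9,6): turn R to N, flip to black, move to (8,6). |black|=6
Step 9: on WHITE (8,6): turn R to E, flip to black, move to (8,7). |black|=7

Answer: 7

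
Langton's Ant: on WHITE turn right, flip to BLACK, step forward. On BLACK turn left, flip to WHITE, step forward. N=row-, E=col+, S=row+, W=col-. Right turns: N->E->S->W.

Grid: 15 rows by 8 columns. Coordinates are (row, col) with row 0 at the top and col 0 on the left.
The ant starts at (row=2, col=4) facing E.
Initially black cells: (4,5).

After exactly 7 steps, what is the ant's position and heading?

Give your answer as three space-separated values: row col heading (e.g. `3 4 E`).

Step 1: on WHITE (2,4): turn R to S, flip to black, move to (3,4). |black|=2
Step 2: on WHITE (3,4): turn R to W, flip to black, move to (3,3). |black|=3
Step 3: on WHITE (3,3): turn R to N, flip to black, move to (2,3). |black|=4
Step 4: on WHITE (2,3): turn R to E, flip to black, move to (2,4). |black|=5
Step 5: on BLACK (2,4): turn L to N, flip to white, move to (1,4). |black|=4
Step 6: on WHITE (1,4): turn R to E, flip to black, move to (1,5). |black|=5
Step 7: on WHITE (1,5): turn R to S, flip to black, move to (2,5). |black|=6

Answer: 2 5 S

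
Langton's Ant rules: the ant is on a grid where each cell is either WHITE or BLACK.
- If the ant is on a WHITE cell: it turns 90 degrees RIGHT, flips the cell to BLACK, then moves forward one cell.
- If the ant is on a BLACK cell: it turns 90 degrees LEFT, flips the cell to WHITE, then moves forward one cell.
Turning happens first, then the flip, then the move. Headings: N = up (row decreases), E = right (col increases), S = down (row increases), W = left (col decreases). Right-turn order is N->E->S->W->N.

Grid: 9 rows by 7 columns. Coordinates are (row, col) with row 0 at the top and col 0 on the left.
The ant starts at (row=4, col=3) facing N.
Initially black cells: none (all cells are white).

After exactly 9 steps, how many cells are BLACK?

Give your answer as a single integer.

Step 1: on WHITE (4,3): turn R to E, flip to black, move to (4,4). |black|=1
Step 2: on WHITE (4,4): turn R to S, flip to black, move to (5,4). |black|=2
Step 3: on WHITE (5,4): turn R to W, flip to black, move to (5,3). |black|=3
Step 4: on WHITE (5,3): turn R to N, flip to black, move to (4,3). |black|=4
Step 5: on BLACK (4,3): turn L to W, flip to white, move to (4,2). |black|=3
Step 6: on WHITE (4,2): turn R to N, flip to black, move to (3,2). |black|=4
Step 7: on WHITE (3,2): turn R to E, flip to black, move to (3,3). |black|=5
Step 8: on WHITE (3,3): turn R to S, flip to black, move to (4,3). |black|=6
Step 9: on WHITE (4,3): turn R to W, flip to black, move to (4,2). |black|=7

Answer: 7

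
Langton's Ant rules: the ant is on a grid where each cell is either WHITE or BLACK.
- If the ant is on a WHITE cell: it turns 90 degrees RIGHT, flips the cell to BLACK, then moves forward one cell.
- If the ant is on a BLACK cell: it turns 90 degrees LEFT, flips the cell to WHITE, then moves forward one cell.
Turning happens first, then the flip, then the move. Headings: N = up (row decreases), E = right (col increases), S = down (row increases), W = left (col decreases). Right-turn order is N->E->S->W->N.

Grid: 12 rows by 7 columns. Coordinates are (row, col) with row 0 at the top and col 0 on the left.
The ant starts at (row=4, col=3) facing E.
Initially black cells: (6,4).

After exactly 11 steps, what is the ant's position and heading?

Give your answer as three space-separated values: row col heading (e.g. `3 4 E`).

Step 1: on WHITE (4,3): turn R to S, flip to black, move to (5,3). |black|=2
Step 2: on WHITE (5,3): turn R to W, flip to black, move to (5,2). |black|=3
Step 3: on WHITE (5,2): turn R to N, flip to black, move to (4,2). |black|=4
Step 4: on WHITE (4,2): turn R to E, flip to black, move to (4,3). |black|=5
Step 5: on BLACK (4,3): turn L to N, flip to white, move to (3,3). |black|=4
Step 6: on WHITE (3,3): turn R to E, flip to black, move to (3,4). |black|=5
Step 7: on WHITE (3,4): turn R to S, flip to black, move to (4,4). |black|=6
Step 8: on WHITE (4,4): turn R to W, flip to black, move to (4,3). |black|=7
Step 9: on WHITE (4,3): turn R to N, flip to black, move to (3,3). |black|=8
Step 10: on BLACK (3,3): turn L to W, flip to white, move to (3,2). |black|=7
Step 11: on WHITE (3,2): turn R to N, flip to black, move to (2,2). |black|=8

Answer: 2 2 N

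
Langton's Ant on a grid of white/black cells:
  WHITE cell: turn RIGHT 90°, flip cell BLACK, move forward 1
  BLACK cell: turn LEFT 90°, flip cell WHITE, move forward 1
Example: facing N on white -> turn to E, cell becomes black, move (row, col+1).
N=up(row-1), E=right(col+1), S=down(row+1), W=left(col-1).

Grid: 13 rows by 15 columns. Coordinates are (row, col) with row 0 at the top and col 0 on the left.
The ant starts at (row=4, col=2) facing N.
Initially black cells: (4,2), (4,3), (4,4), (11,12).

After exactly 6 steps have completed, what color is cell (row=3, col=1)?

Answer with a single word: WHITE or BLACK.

Step 1: on BLACK (4,2): turn L to W, flip to white, move to (4,1). |black|=3
Step 2: on WHITE (4,1): turn R to N, flip to black, move to (3,1). |black|=4
Step 3: on WHITE (3,1): turn R to E, flip to black, move to (3,2). |black|=5
Step 4: on WHITE (3,2): turn R to S, flip to black, move to (4,2). |black|=6
Step 5: on WHITE (4,2): turn R to W, flip to black, move to (4,1). |black|=7
Step 6: on BLACK (4,1): turn L to S, flip to white, move to (5,1). |black|=6

Answer: BLACK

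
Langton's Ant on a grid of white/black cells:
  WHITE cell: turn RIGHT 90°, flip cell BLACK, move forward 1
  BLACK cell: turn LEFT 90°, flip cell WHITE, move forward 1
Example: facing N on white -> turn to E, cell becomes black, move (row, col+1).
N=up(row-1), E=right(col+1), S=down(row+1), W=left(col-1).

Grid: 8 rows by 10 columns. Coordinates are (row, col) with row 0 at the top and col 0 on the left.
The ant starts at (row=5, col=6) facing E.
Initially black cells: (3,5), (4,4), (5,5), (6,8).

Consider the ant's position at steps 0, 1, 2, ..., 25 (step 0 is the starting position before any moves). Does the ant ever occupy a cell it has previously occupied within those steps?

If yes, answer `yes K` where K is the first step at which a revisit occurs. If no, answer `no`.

Answer: yes 9

Derivation:
Step 1: on WHITE (5,6): turn R to S, flip to black, move to (6,6). |black|=5 — new cell
Step 2: on WHITE (6,6): turn R to W, flip to black, move to (6,5). |black|=6 — new cell
Step 3: on WHITE (6,5): turn R to N, flip to black, move to (5,5). |black|=7 — new cell
Step 4: on BLACK (5,5): turn L to W, flip to white, move to (5,4). |black|=6 — new cell
Step 5: on WHITE (5,4): turn R to N, flip to black, move to (4,4). |black|=7 — new cell
Step 6: on BLACK (4,4): turn L to W, flip to white, move to (4,3). |black|=6 — new cell
Step 7: on WHITE (4,3): turn R to N, flip to black, move to (3,3). |black|=7 — new cell
Step 8: on WHITE (3,3): turn R to E, flip to black, move to (3,4). |black|=8 — new cell
Step 9: on WHITE (3,4): turn R to S, flip to black, move to (4,4). |black|=9 — REVISIT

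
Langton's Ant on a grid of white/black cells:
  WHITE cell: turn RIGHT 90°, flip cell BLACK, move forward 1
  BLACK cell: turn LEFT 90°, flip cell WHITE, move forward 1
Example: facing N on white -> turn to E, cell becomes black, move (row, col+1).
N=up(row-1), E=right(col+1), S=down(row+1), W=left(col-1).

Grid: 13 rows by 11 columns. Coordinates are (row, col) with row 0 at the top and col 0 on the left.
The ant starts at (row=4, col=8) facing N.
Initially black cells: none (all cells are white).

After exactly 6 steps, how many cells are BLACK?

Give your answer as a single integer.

Answer: 4

Derivation:
Step 1: on WHITE (4,8): turn R to E, flip to black, move to (4,9). |black|=1
Step 2: on WHITE (4,9): turn R to S, flip to black, move to (5,9). |black|=2
Step 3: on WHITE (5,9): turn R to W, flip to black, move to (5,8). |black|=3
Step 4: on WHITE (5,8): turn R to N, flip to black, move to (4,8). |black|=4
Step 5: on BLACK (4,8): turn L to W, flip to white, move to (4,7). |black|=3
Step 6: on WHITE (4,7): turn R to N, flip to black, move to (3,7). |black|=4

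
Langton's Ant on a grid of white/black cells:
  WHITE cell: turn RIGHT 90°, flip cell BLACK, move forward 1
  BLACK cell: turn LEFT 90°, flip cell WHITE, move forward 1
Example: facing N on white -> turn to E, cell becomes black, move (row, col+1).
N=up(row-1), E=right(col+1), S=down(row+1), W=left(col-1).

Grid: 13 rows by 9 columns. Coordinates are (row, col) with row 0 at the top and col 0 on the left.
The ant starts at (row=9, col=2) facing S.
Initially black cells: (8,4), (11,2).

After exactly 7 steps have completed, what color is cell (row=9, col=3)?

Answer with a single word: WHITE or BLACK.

Answer: BLACK

Derivation:
Step 1: on WHITE (9,2): turn R to W, flip to black, move to (9,1). |black|=3
Step 2: on WHITE (9,1): turn R to N, flip to black, move to (8,1). |black|=4
Step 3: on WHITE (8,1): turn R to E, flip to black, move to (8,2). |black|=5
Step 4: on WHITE (8,2): turn R to S, flip to black, move to (9,2). |black|=6
Step 5: on BLACK (9,2): turn L to E, flip to white, move to (9,3). |black|=5
Step 6: on WHITE (9,3): turn R to S, flip to black, move to (10,3). |black|=6
Step 7: on WHITE (10,3): turn R to W, flip to black, move to (10,2). |black|=7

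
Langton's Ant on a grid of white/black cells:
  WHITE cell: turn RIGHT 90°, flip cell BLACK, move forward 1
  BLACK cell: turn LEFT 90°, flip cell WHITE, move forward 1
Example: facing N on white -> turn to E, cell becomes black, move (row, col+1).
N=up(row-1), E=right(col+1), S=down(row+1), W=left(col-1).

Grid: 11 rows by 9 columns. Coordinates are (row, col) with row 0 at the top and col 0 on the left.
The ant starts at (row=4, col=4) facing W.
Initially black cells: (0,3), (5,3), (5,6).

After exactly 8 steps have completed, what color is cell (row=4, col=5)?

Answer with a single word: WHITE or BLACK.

Answer: BLACK

Derivation:
Step 1: on WHITE (4,4): turn R to N, flip to black, move to (3,4). |black|=4
Step 2: on WHITE (3,4): turn R to E, flip to black, move to (3,5). |black|=5
Step 3: on WHITE (3,5): turn R to S, flip to black, move to (4,5). |black|=6
Step 4: on WHITE (4,5): turn R to W, flip to black, move to (4,4). |black|=7
Step 5: on BLACK (4,4): turn L to S, flip to white, move to (5,4). |black|=6
Step 6: on WHITE (5,4): turn R to W, flip to black, move to (5,3). |black|=7
Step 7: on BLACK (5,3): turn L to S, flip to white, move to (6,3). |black|=6
Step 8: on WHITE (6,3): turn R to W, flip to black, move to (6,2). |black|=7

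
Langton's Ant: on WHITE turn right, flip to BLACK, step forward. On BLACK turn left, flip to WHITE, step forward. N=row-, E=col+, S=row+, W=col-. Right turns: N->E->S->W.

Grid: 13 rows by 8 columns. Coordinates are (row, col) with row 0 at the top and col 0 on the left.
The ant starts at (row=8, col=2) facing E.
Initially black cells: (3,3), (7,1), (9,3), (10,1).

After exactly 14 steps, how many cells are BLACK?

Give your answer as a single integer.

Answer: 8

Derivation:
Step 1: on WHITE (8,2): turn R to S, flip to black, move to (9,2). |black|=5
Step 2: on WHITE (9,2): turn R to W, flip to black, move to (9,1). |black|=6
Step 3: on WHITE (9,1): turn R to N, flip to black, move to (8,1). |black|=7
Step 4: on WHITE (8,1): turn R to E, flip to black, move to (8,2). |black|=8
Step 5: on BLACK (8,2): turn L to N, flip to white, move to (7,2). |black|=7
Step 6: on WHITE (7,2): turn R to E, flip to black, move to (7,3). |black|=8
Step 7: on WHITE (7,3): turn R to S, flip to black, move to (8,3). |black|=9
Step 8: on WHITE (8,3): turn R to W, flip to black, move to (8,2). |black|=10
Step 9: on WHITE (8,2): turn R to N, flip to black, move to (7,2). |black|=11
Step 10: on BLACK (7,2): turn L to W, flip to white, move to (7,1). |black|=10
Step 11: on BLACK (7,1): turn L to S, flip to white, move to (8,1). |black|=9
Step 12: on BLACK (8,1): turn L to E, flip to white, move to (8,2). |black|=8
Step 13: on BLACK (8,2): turn L to N, flip to white, move to (7,2). |black|=7
Step 14: on WHITE (7,2): turn R to E, flip to black, move to (7,3). |black|=8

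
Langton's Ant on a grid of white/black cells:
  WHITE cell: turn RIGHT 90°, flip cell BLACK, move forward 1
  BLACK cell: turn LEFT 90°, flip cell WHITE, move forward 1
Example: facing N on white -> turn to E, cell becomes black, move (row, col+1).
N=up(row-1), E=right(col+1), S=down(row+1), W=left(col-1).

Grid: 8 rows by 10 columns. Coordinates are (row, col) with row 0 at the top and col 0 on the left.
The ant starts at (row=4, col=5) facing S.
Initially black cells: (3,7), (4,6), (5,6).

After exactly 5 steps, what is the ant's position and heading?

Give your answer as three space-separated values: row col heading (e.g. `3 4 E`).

Step 1: on WHITE (4,5): turn R to W, flip to black, move to (4,4). |black|=4
Step 2: on WHITE (4,4): turn R to N, flip to black, move to (3,4). |black|=5
Step 3: on WHITE (3,4): turn R to E, flip to black, move to (3,5). |black|=6
Step 4: on WHITE (3,5): turn R to S, flip to black, move to (4,5). |black|=7
Step 5: on BLACK (4,5): turn L to E, flip to white, move to (4,6). |black|=6

Answer: 4 6 E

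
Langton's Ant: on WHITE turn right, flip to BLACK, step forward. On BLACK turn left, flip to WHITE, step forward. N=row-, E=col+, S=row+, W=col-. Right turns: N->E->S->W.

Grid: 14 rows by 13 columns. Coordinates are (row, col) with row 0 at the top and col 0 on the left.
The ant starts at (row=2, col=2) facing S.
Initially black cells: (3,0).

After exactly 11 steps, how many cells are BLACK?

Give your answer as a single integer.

Answer: 8

Derivation:
Step 1: on WHITE (2,2): turn R to W, flip to black, move to (2,1). |black|=2
Step 2: on WHITE (2,1): turn R to N, flip to black, move to (1,1). |black|=3
Step 3: on WHITE (1,1): turn R to E, flip to black, move to (1,2). |black|=4
Step 4: on WHITE (1,2): turn R to S, flip to black, move to (2,2). |black|=5
Step 5: on BLACK (2,2): turn L to E, flip to white, move to (2,3). |black|=4
Step 6: on WHITE (2,3): turn R to S, flip to black, move to (3,3). |black|=5
Step 7: on WHITE (3,3): turn R to W, flip to black, move to (3,2). |black|=6
Step 8: on WHITE (3,2): turn R to N, flip to black, move to (2,2). |black|=7
Step 9: on WHITE (2,2): turn R to E, flip to black, move to (2,3). |black|=8
Step 10: on BLACK (2,3): turn L to N, flip to white, move to (1,3). |black|=7
Step 11: on WHITE (1,3): turn R to E, flip to black, move to (1,4). |black|=8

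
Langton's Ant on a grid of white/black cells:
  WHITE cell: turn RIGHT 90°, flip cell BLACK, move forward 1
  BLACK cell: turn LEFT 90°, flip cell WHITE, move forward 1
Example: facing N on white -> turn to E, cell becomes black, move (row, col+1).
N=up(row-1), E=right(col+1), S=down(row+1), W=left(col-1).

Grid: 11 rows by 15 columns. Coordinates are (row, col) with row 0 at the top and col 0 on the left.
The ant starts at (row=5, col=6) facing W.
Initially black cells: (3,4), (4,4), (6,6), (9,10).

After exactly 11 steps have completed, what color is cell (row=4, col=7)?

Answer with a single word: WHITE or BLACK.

Step 1: on WHITE (5,6): turn R to N, flip to black, move to (4,6). |black|=5
Step 2: on WHITE (4,6): turn R to E, flip to black, move to (4,7). |black|=6
Step 3: on WHITE (4,7): turn R to S, flip to black, move to (5,7). |black|=7
Step 4: on WHITE (5,7): turn R to W, flip to black, move to (5,6). |black|=8
Step 5: on BLACK (5,6): turn L to S, flip to white, move to (6,6). |black|=7
Step 6: on BLACK (6,6): turn L to E, flip to white, move to (6,7). |black|=6
Step 7: on WHITE (6,7): turn R to S, flip to black, move to (7,7). |black|=7
Step 8: on WHITE (7,7): turn R to W, flip to black, move to (7,6). |black|=8
Step 9: on WHITE (7,6): turn R to N, flip to black, move to (6,6). |black|=9
Step 10: on WHITE (6,6): turn R to E, flip to black, move to (6,7). |black|=10
Step 11: on BLACK (6,7): turn L to N, flip to white, move to (5,7). |black|=9

Answer: BLACK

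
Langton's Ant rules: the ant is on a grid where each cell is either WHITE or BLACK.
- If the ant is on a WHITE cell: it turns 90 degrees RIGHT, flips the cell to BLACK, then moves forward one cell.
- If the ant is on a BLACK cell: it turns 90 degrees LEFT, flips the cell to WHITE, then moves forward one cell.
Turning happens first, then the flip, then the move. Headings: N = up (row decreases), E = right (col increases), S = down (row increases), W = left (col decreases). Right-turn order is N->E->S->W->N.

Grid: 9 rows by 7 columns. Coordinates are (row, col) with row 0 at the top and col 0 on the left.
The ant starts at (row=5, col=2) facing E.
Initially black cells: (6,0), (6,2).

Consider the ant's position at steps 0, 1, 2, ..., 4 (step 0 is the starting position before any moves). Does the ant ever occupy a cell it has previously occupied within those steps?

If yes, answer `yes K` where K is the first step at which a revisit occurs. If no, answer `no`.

Answer: no

Derivation:
Step 1: on WHITE (5,2): turn R to S, flip to black, move to (6,2). |black|=3 — new cell
Step 2: on BLACK (6,2): turn L to E, flip to white, move to (6,3). |black|=2 — new cell
Step 3: on WHITE (6,3): turn R to S, flip to black, move to (7,3). |black|=3 — new cell
Step 4: on WHITE (7,3): turn R to W, flip to black, move to (7,2). |black|=4 — new cell
No revisit within 4 steps.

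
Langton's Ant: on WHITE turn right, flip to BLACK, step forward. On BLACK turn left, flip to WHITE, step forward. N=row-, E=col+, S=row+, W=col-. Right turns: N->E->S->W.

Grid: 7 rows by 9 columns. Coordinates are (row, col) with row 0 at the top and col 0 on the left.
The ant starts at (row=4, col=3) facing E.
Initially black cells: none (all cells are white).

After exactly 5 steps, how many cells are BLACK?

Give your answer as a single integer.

Answer: 3

Derivation:
Step 1: on WHITE (4,3): turn R to S, flip to black, move to (5,3). |black|=1
Step 2: on WHITE (5,3): turn R to W, flip to black, move to (5,2). |black|=2
Step 3: on WHITE (5,2): turn R to N, flip to black, move to (4,2). |black|=3
Step 4: on WHITE (4,2): turn R to E, flip to black, move to (4,3). |black|=4
Step 5: on BLACK (4,3): turn L to N, flip to white, move to (3,3). |black|=3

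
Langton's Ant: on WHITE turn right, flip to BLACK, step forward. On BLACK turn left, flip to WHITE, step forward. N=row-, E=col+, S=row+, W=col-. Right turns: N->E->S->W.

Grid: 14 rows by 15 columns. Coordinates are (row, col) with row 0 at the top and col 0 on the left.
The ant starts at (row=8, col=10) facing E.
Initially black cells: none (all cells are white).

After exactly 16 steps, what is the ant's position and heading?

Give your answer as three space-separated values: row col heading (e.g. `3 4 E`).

Step 1: on WHITE (8,10): turn R to S, flip to black, move to (9,10). |black|=1
Step 2: on WHITE (9,10): turn R to W, flip to black, move to (9,9). |black|=2
Step 3: on WHITE (9,9): turn R to N, flip to black, move to (8,9). |black|=3
Step 4: on WHITE (8,9): turn R to E, flip to black, move to (8,10). |black|=4
Step 5: on BLACK (8,10): turn L to N, flip to white, move to (7,10). |black|=3
Step 6: on WHITE (7,10): turn R to E, flip to black, move to (7,11). |black|=4
Step 7: on WHITE (7,11): turn R to S, flip to black, move to (8,11). |black|=5
Step 8: on WHITE (8,11): turn R to W, flip to black, move to (8,10). |black|=6
Step 9: on WHITE (8,10): turn R to N, flip to black, move to (7,10). |black|=7
Step 10: on BLACK (7,10): turn L to W, flip to white, move to (7,9). |black|=6
Step 11: on WHITE (7,9): turn R to N, flip to black, move to (6,9). |black|=7
Step 12: on WHITE (6,9): turn R to E, flip to black, move to (6,10). |black|=8
Step 13: on WHITE (6,10): turn R to S, flip to black, move to (7,10). |black|=9
Step 14: on WHITE (7,10): turn R to W, flip to black, move to (7,9). |black|=10
Step 15: on BLACK (7,9): turn L to S, flip to white, move to (8,9). |black|=9
Step 16: on BLACK (8,9): turn L to E, flip to white, move to (8,10). |black|=8

Answer: 8 10 E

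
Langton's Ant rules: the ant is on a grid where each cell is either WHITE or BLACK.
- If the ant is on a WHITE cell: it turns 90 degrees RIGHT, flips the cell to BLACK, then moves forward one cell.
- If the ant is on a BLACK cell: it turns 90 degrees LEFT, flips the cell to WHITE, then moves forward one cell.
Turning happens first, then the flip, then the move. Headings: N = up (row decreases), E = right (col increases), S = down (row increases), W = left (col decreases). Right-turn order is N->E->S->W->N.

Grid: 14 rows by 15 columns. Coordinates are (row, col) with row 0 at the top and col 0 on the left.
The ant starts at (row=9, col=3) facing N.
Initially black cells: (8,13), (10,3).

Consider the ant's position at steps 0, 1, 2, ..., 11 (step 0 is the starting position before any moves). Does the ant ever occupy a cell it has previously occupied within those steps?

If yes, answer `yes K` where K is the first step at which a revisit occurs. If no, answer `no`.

Answer: yes 7

Derivation:
Step 1: on WHITE (9,3): turn R to E, flip to black, move to (9,4). |black|=3 — new cell
Step 2: on WHITE (9,4): turn R to S, flip to black, move to (10,4). |black|=4 — new cell
Step 3: on WHITE (10,4): turn R to W, flip to black, move to (10,3). |black|=5 — new cell
Step 4: on BLACK (10,3): turn L to S, flip to white, move to (11,3). |black|=4 — new cell
Step 5: on WHITE (11,3): turn R to W, flip to black, move to (11,2). |black|=5 — new cell
Step 6: on WHITE (11,2): turn R to N, flip to black, move to (10,2). |black|=6 — new cell
Step 7: on WHITE (10,2): turn R to E, flip to black, move to (10,3). |black|=7 — REVISIT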